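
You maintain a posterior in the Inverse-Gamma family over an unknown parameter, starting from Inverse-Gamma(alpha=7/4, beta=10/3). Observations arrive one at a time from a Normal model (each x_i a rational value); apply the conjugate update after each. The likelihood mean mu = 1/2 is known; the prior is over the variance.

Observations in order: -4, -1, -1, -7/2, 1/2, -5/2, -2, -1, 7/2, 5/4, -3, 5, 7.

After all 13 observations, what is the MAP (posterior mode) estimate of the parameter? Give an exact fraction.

7163/888

obs 1: x=-4 → posterior Inverse-Gamma(9/4, 323/24)
obs 2: x=-1 → posterior Inverse-Gamma(11/4, 175/12)
obs 3: x=-1 → posterior Inverse-Gamma(13/4, 377/24)
obs 4: x=-7/2 → posterior Inverse-Gamma(15/4, 569/24)
obs 5: x=1/2 → posterior Inverse-Gamma(17/4, 569/24)
obs 6: x=-5/2 → posterior Inverse-Gamma(19/4, 677/24)
obs 7: x=-2 → posterior Inverse-Gamma(21/4, 94/3)
obs 8: x=-1 → posterior Inverse-Gamma(23/4, 779/24)
obs 9: x=7/2 → posterior Inverse-Gamma(25/4, 887/24)
obs 10: x=5/4 → posterior Inverse-Gamma(27/4, 3575/96)
obs 11: x=-3 → posterior Inverse-Gamma(29/4, 4163/96)
obs 12: x=5 → posterior Inverse-Gamma(31/4, 5135/96)
obs 13: x=7 → posterior Inverse-Gamma(33/4, 7163/96)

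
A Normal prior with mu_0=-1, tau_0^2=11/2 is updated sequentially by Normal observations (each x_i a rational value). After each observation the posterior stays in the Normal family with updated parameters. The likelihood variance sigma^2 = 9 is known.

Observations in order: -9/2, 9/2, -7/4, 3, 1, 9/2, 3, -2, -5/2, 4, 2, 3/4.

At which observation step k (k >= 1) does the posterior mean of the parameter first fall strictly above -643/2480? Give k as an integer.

obs 1: x=-9/2 → posterior Normal(-135/58, 99/29)
obs 2: x=9/2 → posterior Normal(-9/20, 99/40)
obs 3: x=-7/4 → posterior Normal(-149/204, 33/17)
obs 4: x=3 → posterior Normal(-17/248, 99/62)
obs 5: x=1 → posterior Normal(27/292, 99/73)
obs 6: x=9/2 → posterior Normal(75/112, 33/28)
obs 7: x=3 → posterior Normal(357/380, 99/95)
obs 8: x=-2 → posterior Normal(269/424, 99/106)
obs 9: x=-5/2 → posterior Normal(53/156, 11/13)
obs 10: x=4 → posterior Normal(335/512, 99/128)
obs 11: x=2 → posterior Normal(423/556, 99/139)
obs 12: x=3/4 → posterior Normal(19/25, 33/50)

k = 4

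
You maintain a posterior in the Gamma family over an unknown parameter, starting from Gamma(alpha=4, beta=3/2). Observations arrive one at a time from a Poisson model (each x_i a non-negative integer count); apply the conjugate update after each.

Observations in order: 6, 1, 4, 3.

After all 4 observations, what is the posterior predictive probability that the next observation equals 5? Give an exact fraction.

4685275601072141562260928/41753905413413116367045797

obs 1: x=6 → posterior Gamma(10, 5/2)
obs 2: x=1 → posterior Gamma(11, 7/2)
obs 3: x=4 → posterior Gamma(15, 9/2)
obs 4: x=3 → posterior Gamma(18, 11/2)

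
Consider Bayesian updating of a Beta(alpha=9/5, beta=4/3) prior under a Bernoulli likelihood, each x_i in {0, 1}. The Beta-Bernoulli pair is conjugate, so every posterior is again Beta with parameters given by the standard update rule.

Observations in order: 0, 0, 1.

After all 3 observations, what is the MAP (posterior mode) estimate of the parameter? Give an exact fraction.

27/62

obs 1: x=0 → posterior Beta(9/5, 7/3)
obs 2: x=0 → posterior Beta(9/5, 10/3)
obs 3: x=1 → posterior Beta(14/5, 10/3)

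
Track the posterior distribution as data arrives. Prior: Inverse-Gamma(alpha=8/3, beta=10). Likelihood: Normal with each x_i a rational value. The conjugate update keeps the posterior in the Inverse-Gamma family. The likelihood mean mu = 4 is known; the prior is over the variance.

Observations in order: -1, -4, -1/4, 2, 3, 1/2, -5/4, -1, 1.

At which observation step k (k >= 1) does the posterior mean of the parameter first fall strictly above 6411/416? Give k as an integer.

k = 2

obs 1: x=-1 → posterior Inverse-Gamma(19/6, 45/2)
obs 2: x=-4 → posterior Inverse-Gamma(11/3, 109/2)
obs 3: x=-1/4 → posterior Inverse-Gamma(25/6, 2033/32)
obs 4: x=2 → posterior Inverse-Gamma(14/3, 2097/32)
obs 5: x=3 → posterior Inverse-Gamma(31/6, 2113/32)
obs 6: x=1/2 → posterior Inverse-Gamma(17/3, 2309/32)
obs 7: x=-5/4 → posterior Inverse-Gamma(37/6, 1375/16)
obs 8: x=-1 → posterior Inverse-Gamma(20/3, 1575/16)
obs 9: x=1 → posterior Inverse-Gamma(43/6, 1647/16)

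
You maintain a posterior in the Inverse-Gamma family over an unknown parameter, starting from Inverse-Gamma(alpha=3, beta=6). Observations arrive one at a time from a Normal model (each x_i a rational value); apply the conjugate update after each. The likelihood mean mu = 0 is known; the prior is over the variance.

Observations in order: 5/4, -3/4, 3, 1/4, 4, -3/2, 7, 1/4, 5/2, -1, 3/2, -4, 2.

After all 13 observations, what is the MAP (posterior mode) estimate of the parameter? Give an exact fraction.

obs 1: x=5/4 → posterior Inverse-Gamma(7/2, 217/32)
obs 2: x=-3/4 → posterior Inverse-Gamma(4, 113/16)
obs 3: x=3 → posterior Inverse-Gamma(9/2, 185/16)
obs 4: x=1/4 → posterior Inverse-Gamma(5, 371/32)
obs 5: x=4 → posterior Inverse-Gamma(11/2, 627/32)
obs 6: x=-3/2 → posterior Inverse-Gamma(6, 663/32)
obs 7: x=7 → posterior Inverse-Gamma(13/2, 1447/32)
obs 8: x=1/4 → posterior Inverse-Gamma(7, 181/4)
obs 9: x=5/2 → posterior Inverse-Gamma(15/2, 387/8)
obs 10: x=-1 → posterior Inverse-Gamma(8, 391/8)
obs 11: x=3/2 → posterior Inverse-Gamma(17/2, 50)
obs 12: x=-4 → posterior Inverse-Gamma(9, 58)
obs 13: x=2 → posterior Inverse-Gamma(19/2, 60)

40/7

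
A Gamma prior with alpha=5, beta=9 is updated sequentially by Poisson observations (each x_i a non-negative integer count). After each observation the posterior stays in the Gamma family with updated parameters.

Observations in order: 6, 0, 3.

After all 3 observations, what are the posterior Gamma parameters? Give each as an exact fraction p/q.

alpha=14, beta=12

obs 1: x=6 → posterior Gamma(11, 10)
obs 2: x=0 → posterior Gamma(11, 11)
obs 3: x=3 → posterior Gamma(14, 12)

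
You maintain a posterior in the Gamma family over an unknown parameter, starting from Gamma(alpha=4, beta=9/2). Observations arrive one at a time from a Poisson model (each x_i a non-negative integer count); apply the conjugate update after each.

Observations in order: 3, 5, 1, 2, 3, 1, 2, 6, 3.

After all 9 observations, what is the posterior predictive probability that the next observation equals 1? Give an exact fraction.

523677814085262745553483848768603640402486940/2159424054808578564166497528588784562372597429

obs 1: x=3 → posterior Gamma(7, 11/2)
obs 2: x=5 → posterior Gamma(12, 13/2)
obs 3: x=1 → posterior Gamma(13, 15/2)
obs 4: x=2 → posterior Gamma(15, 17/2)
obs 5: x=3 → posterior Gamma(18, 19/2)
obs 6: x=1 → posterior Gamma(19, 21/2)
obs 7: x=2 → posterior Gamma(21, 23/2)
obs 8: x=6 → posterior Gamma(27, 25/2)
obs 9: x=3 → posterior Gamma(30, 27/2)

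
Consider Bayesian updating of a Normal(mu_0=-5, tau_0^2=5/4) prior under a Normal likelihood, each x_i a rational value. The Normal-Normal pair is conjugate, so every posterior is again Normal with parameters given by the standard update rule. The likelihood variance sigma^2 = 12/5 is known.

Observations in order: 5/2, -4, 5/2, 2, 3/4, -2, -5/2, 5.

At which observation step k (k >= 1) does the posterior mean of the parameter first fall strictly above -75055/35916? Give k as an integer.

obs 1: x=5/2 → posterior Normal(-355/146, 60/73)
obs 2: x=-4 → posterior Normal(-555/196, 30/49)
obs 3: x=5/2 → posterior Normal(-215/123, 20/41)
obs 4: x=2 → posterior Normal(-165/148, 15/37)
obs 5: x=3/4 → posterior Normal(-585/692, 60/173)
obs 6: x=-2 → posterior Normal(-785/792, 10/33)
obs 7: x=-5/2 → posterior Normal(-1035/892, 60/223)
obs 8: x=5 → posterior Normal(-535/992, 15/62)

k = 3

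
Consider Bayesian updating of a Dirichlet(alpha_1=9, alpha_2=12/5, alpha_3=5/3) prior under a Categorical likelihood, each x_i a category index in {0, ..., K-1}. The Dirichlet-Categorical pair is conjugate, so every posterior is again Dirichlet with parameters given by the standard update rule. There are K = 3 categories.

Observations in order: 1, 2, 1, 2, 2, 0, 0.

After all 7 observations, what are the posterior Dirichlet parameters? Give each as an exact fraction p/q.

alpha_1=11, alpha_2=22/5, alpha_3=14/3

obs 1: x=1 → posterior Dirichlet(9, 17/5, 5/3)
obs 2: x=2 → posterior Dirichlet(9, 17/5, 8/3)
obs 3: x=1 → posterior Dirichlet(9, 22/5, 8/3)
obs 4: x=2 → posterior Dirichlet(9, 22/5, 11/3)
obs 5: x=2 → posterior Dirichlet(9, 22/5, 14/3)
obs 6: x=0 → posterior Dirichlet(10, 22/5, 14/3)
obs 7: x=0 → posterior Dirichlet(11, 22/5, 14/3)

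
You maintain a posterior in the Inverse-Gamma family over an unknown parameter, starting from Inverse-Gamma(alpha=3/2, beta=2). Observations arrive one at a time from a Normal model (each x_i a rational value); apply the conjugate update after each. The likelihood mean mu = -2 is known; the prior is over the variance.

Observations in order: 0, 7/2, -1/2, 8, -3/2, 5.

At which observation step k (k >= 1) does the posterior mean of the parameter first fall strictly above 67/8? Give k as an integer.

k = 2

obs 1: x=0 → posterior Inverse-Gamma(2, 4)
obs 2: x=7/2 → posterior Inverse-Gamma(5/2, 153/8)
obs 3: x=-1/2 → posterior Inverse-Gamma(3, 81/4)
obs 4: x=8 → posterior Inverse-Gamma(7/2, 281/4)
obs 5: x=-3/2 → posterior Inverse-Gamma(4, 563/8)
obs 6: x=5 → posterior Inverse-Gamma(9/2, 759/8)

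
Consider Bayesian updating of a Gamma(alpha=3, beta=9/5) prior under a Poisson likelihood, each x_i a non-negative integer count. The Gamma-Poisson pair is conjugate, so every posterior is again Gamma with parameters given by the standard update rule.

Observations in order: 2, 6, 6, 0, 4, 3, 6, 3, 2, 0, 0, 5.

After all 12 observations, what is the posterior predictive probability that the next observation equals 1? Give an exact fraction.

895166122861928276259281669997204867053601288543805189461970158579081980025/5437640880505751732899895289544232883193310265074915424108161050565807177728

obs 1: x=2 → posterior Gamma(5, 14/5)
obs 2: x=6 → posterior Gamma(11, 19/5)
obs 3: x=6 → posterior Gamma(17, 24/5)
obs 4: x=0 → posterior Gamma(17, 29/5)
obs 5: x=4 → posterior Gamma(21, 34/5)
obs 6: x=3 → posterior Gamma(24, 39/5)
obs 7: x=6 → posterior Gamma(30, 44/5)
obs 8: x=3 → posterior Gamma(33, 49/5)
obs 9: x=2 → posterior Gamma(35, 54/5)
obs 10: x=0 → posterior Gamma(35, 59/5)
obs 11: x=0 → posterior Gamma(35, 64/5)
obs 12: x=5 → posterior Gamma(40, 69/5)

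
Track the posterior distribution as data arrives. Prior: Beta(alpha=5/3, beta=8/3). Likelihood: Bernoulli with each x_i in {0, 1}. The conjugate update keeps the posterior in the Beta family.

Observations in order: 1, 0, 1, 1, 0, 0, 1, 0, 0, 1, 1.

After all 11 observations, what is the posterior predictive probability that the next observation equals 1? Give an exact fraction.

obs 1: x=1 → posterior Beta(8/3, 8/3)
obs 2: x=0 → posterior Beta(8/3, 11/3)
obs 3: x=1 → posterior Beta(11/3, 11/3)
obs 4: x=1 → posterior Beta(14/3, 11/3)
obs 5: x=0 → posterior Beta(14/3, 14/3)
obs 6: x=0 → posterior Beta(14/3, 17/3)
obs 7: x=1 → posterior Beta(17/3, 17/3)
obs 8: x=0 → posterior Beta(17/3, 20/3)
obs 9: x=0 → posterior Beta(17/3, 23/3)
obs 10: x=1 → posterior Beta(20/3, 23/3)
obs 11: x=1 → posterior Beta(23/3, 23/3)

1/2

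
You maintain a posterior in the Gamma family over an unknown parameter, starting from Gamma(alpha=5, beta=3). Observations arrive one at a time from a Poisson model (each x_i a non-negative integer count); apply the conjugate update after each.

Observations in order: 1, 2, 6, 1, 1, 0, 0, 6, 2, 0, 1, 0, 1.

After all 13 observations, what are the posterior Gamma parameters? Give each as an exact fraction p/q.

alpha=26, beta=16

obs 1: x=1 → posterior Gamma(6, 4)
obs 2: x=2 → posterior Gamma(8, 5)
obs 3: x=6 → posterior Gamma(14, 6)
obs 4: x=1 → posterior Gamma(15, 7)
obs 5: x=1 → posterior Gamma(16, 8)
obs 6: x=0 → posterior Gamma(16, 9)
obs 7: x=0 → posterior Gamma(16, 10)
obs 8: x=6 → posterior Gamma(22, 11)
obs 9: x=2 → posterior Gamma(24, 12)
obs 10: x=0 → posterior Gamma(24, 13)
obs 11: x=1 → posterior Gamma(25, 14)
obs 12: x=0 → posterior Gamma(25, 15)
obs 13: x=1 → posterior Gamma(26, 16)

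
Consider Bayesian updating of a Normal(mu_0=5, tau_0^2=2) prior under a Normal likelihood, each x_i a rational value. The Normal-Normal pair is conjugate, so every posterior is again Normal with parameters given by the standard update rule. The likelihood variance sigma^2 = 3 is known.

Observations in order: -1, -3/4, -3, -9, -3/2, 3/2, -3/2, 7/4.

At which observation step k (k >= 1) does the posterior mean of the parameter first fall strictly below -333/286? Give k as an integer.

obs 1: x=-1 → posterior Normal(13/5, 6/5)
obs 2: x=-3/4 → posterior Normal(23/14, 6/7)
obs 3: x=-3 → posterior Normal(11/18, 2/3)
obs 4: x=-9 → posterior Normal(-25/22, 6/11)
obs 5: x=-3/2 → posterior Normal(-31/26, 6/13)
obs 6: x=3/2 → posterior Normal(-5/6, 2/5)
obs 7: x=-3/2 → posterior Normal(-31/34, 6/17)
obs 8: x=7/4 → posterior Normal(-12/19, 6/19)

k = 5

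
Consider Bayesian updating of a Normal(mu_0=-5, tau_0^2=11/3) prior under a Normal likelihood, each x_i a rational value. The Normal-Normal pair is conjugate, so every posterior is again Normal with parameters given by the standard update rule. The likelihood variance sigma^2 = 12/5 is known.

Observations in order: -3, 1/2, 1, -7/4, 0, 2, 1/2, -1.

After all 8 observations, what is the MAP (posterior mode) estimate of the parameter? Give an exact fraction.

obs 1: x=-3 → posterior Normal(-345/91, 132/91)
obs 2: x=1/2 → posterior Normal(-635/292, 66/73)
obs 3: x=1 → posterior Normal(-175/134, 44/67)
obs 4: x=-7/4 → posterior Normal(-1435/1024, 33/64)
obs 5: x=0 → posterior Normal(-1435/1244, 132/311)
obs 6: x=2 → posterior Normal(-995/1464, 22/61)
obs 7: x=1/2 → posterior Normal(-885/1684, 132/421)
obs 8: x=-1 → posterior Normal(-65/112, 33/119)

-65/112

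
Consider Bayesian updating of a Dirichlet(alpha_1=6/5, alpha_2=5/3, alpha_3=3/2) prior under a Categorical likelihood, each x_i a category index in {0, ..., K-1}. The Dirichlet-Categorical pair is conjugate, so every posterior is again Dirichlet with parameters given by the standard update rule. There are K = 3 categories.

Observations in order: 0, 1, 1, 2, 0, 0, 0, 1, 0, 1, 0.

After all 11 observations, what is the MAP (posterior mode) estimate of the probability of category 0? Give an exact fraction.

186/371

obs 1: x=0 → posterior Dirichlet(11/5, 5/3, 3/2)
obs 2: x=1 → posterior Dirichlet(11/5, 8/3, 3/2)
obs 3: x=1 → posterior Dirichlet(11/5, 11/3, 3/2)
obs 4: x=2 → posterior Dirichlet(11/5, 11/3, 5/2)
obs 5: x=0 → posterior Dirichlet(16/5, 11/3, 5/2)
obs 6: x=0 → posterior Dirichlet(21/5, 11/3, 5/2)
obs 7: x=0 → posterior Dirichlet(26/5, 11/3, 5/2)
obs 8: x=1 → posterior Dirichlet(26/5, 14/3, 5/2)
obs 9: x=0 → posterior Dirichlet(31/5, 14/3, 5/2)
obs 10: x=1 → posterior Dirichlet(31/5, 17/3, 5/2)
obs 11: x=0 → posterior Dirichlet(36/5, 17/3, 5/2)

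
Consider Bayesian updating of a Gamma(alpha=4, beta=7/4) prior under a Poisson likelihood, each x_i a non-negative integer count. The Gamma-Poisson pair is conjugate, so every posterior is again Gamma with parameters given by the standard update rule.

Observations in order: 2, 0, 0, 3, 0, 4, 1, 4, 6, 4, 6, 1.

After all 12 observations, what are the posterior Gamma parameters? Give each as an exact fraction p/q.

obs 1: x=2 → posterior Gamma(6, 11/4)
obs 2: x=0 → posterior Gamma(6, 15/4)
obs 3: x=0 → posterior Gamma(6, 19/4)
obs 4: x=3 → posterior Gamma(9, 23/4)
obs 5: x=0 → posterior Gamma(9, 27/4)
obs 6: x=4 → posterior Gamma(13, 31/4)
obs 7: x=1 → posterior Gamma(14, 35/4)
obs 8: x=4 → posterior Gamma(18, 39/4)
obs 9: x=6 → posterior Gamma(24, 43/4)
obs 10: x=4 → posterior Gamma(28, 47/4)
obs 11: x=6 → posterior Gamma(34, 51/4)
obs 12: x=1 → posterior Gamma(35, 55/4)

alpha=35, beta=55/4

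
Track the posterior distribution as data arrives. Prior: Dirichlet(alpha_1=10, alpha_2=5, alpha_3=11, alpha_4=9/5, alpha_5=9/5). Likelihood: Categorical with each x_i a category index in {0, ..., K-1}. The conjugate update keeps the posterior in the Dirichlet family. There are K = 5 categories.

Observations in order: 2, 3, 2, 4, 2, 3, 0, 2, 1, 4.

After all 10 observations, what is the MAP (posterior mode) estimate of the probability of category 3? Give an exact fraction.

14/173

obs 1: x=2 → posterior Dirichlet(10, 5, 12, 9/5, 9/5)
obs 2: x=3 → posterior Dirichlet(10, 5, 12, 14/5, 9/5)
obs 3: x=2 → posterior Dirichlet(10, 5, 13, 14/5, 9/5)
obs 4: x=4 → posterior Dirichlet(10, 5, 13, 14/5, 14/5)
obs 5: x=2 → posterior Dirichlet(10, 5, 14, 14/5, 14/5)
obs 6: x=3 → posterior Dirichlet(10, 5, 14, 19/5, 14/5)
obs 7: x=0 → posterior Dirichlet(11, 5, 14, 19/5, 14/5)
obs 8: x=2 → posterior Dirichlet(11, 5, 15, 19/5, 14/5)
obs 9: x=1 → posterior Dirichlet(11, 6, 15, 19/5, 14/5)
obs 10: x=4 → posterior Dirichlet(11, 6, 15, 19/5, 19/5)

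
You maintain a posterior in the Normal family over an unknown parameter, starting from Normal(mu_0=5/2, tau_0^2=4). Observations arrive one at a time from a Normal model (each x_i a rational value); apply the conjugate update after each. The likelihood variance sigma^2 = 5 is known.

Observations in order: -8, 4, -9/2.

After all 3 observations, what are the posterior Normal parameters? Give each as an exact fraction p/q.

mu_0=-43/34, tau_0^2=20/17

obs 1: x=-8 → posterior Normal(-13/6, 20/9)
obs 2: x=4 → posterior Normal(-7/26, 20/13)
obs 3: x=-9/2 → posterior Normal(-43/34, 20/17)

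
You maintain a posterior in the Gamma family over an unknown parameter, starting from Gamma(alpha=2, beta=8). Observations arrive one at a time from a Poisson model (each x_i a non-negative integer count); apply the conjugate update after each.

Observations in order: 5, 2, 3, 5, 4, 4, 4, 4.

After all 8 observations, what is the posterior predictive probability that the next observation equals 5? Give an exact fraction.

obs 1: x=5 → posterior Gamma(7, 9)
obs 2: x=2 → posterior Gamma(9, 10)
obs 3: x=3 → posterior Gamma(12, 11)
obs 4: x=5 → posterior Gamma(17, 12)
obs 5: x=4 → posterior Gamma(21, 13)
obs 6: x=4 → posterior Gamma(25, 14)
obs 7: x=4 → posterior Gamma(29, 15)
obs 8: x=4 → posterior Gamma(33, 16)

139602882723516530266630212946527499359092736/3362095853201812742282475234995233875224247377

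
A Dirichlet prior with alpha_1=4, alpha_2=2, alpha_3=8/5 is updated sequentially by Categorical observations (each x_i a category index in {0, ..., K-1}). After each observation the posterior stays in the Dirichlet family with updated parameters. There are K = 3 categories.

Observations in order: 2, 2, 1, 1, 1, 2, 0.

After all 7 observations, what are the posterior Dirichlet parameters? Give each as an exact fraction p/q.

obs 1: x=2 → posterior Dirichlet(4, 2, 13/5)
obs 2: x=2 → posterior Dirichlet(4, 2, 18/5)
obs 3: x=1 → posterior Dirichlet(4, 3, 18/5)
obs 4: x=1 → posterior Dirichlet(4, 4, 18/5)
obs 5: x=1 → posterior Dirichlet(4, 5, 18/5)
obs 6: x=2 → posterior Dirichlet(4, 5, 23/5)
obs 7: x=0 → posterior Dirichlet(5, 5, 23/5)

alpha_1=5, alpha_2=5, alpha_3=23/5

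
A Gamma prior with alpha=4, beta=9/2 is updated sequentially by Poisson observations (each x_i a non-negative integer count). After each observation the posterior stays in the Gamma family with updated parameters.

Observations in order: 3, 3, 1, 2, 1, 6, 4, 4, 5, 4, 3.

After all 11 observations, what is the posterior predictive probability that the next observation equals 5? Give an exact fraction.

1425798229200544062254530835476506678846244941336935400551849866496/19576480194321471326300093618853952770545630692699187664582729951363

obs 1: x=3 → posterior Gamma(7, 11/2)
obs 2: x=3 → posterior Gamma(10, 13/2)
obs 3: x=1 → posterior Gamma(11, 15/2)
obs 4: x=2 → posterior Gamma(13, 17/2)
obs 5: x=1 → posterior Gamma(14, 19/2)
obs 6: x=6 → posterior Gamma(20, 21/2)
obs 7: x=4 → posterior Gamma(24, 23/2)
obs 8: x=4 → posterior Gamma(28, 25/2)
obs 9: x=5 → posterior Gamma(33, 27/2)
obs 10: x=4 → posterior Gamma(37, 29/2)
obs 11: x=3 → posterior Gamma(40, 31/2)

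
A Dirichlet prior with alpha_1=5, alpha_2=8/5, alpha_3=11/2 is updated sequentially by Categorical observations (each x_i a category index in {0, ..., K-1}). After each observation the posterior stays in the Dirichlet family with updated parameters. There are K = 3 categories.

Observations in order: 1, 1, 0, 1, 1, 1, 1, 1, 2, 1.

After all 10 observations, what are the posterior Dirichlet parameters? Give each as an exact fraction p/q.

obs 1: x=1 → posterior Dirichlet(5, 13/5, 11/2)
obs 2: x=1 → posterior Dirichlet(5, 18/5, 11/2)
obs 3: x=0 → posterior Dirichlet(6, 18/5, 11/2)
obs 4: x=1 → posterior Dirichlet(6, 23/5, 11/2)
obs 5: x=1 → posterior Dirichlet(6, 28/5, 11/2)
obs 6: x=1 → posterior Dirichlet(6, 33/5, 11/2)
obs 7: x=1 → posterior Dirichlet(6, 38/5, 11/2)
obs 8: x=1 → posterior Dirichlet(6, 43/5, 11/2)
obs 9: x=2 → posterior Dirichlet(6, 43/5, 13/2)
obs 10: x=1 → posterior Dirichlet(6, 48/5, 13/2)

alpha_1=6, alpha_2=48/5, alpha_3=13/2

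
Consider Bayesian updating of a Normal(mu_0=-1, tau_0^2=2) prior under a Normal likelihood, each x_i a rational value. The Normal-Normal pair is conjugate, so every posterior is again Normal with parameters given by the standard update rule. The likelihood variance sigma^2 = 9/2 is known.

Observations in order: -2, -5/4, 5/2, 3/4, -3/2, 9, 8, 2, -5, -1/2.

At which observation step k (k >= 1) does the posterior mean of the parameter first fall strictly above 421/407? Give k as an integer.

k = 7

obs 1: x=-2 → posterior Normal(-17/13, 18/13)
obs 2: x=-5/4 → posterior Normal(-22/17, 18/17)
obs 3: x=5/2 → posterior Normal(-4/7, 6/7)
obs 4: x=3/4 → posterior Normal(-9/25, 18/25)
obs 5: x=-3/2 → posterior Normal(-15/29, 18/29)
obs 6: x=9 → posterior Normal(7/11, 6/11)
obs 7: x=8 → posterior Normal(53/37, 18/37)
obs 8: x=2 → posterior Normal(61/41, 18/41)
obs 9: x=-5 → posterior Normal(41/45, 2/5)
obs 10: x=-1/2 → posterior Normal(39/49, 18/49)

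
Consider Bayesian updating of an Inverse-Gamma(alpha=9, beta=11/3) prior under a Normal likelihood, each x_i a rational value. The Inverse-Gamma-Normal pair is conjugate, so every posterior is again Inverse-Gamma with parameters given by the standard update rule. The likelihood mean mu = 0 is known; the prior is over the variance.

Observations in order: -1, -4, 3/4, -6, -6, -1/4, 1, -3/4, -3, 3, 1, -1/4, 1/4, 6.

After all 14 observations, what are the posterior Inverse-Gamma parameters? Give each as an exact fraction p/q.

alpha=16, beta=7375/96

obs 1: x=-1 → posterior Inverse-Gamma(19/2, 25/6)
obs 2: x=-4 → posterior Inverse-Gamma(10, 73/6)
obs 3: x=3/4 → posterior Inverse-Gamma(21/2, 1195/96)
obs 4: x=-6 → posterior Inverse-Gamma(11, 2923/96)
obs 5: x=-6 → posterior Inverse-Gamma(23/2, 4651/96)
obs 6: x=-1/4 → posterior Inverse-Gamma(12, 2327/48)
obs 7: x=1 → posterior Inverse-Gamma(25/2, 2351/48)
obs 8: x=-3/4 → posterior Inverse-Gamma(13, 4729/96)
obs 9: x=-3 → posterior Inverse-Gamma(27/2, 5161/96)
obs 10: x=3 → posterior Inverse-Gamma(14, 5593/96)
obs 11: x=1 → posterior Inverse-Gamma(29/2, 5641/96)
obs 12: x=-1/4 → posterior Inverse-Gamma(15, 1411/24)
obs 13: x=1/4 → posterior Inverse-Gamma(31/2, 5647/96)
obs 14: x=6 → posterior Inverse-Gamma(16, 7375/96)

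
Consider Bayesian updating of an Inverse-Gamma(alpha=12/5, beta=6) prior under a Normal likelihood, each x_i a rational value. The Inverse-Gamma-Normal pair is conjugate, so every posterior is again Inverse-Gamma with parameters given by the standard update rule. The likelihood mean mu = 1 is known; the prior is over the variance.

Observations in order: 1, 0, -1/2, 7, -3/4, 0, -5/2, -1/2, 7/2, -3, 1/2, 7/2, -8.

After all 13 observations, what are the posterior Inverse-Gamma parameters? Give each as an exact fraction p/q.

alpha=89/10, beta=2873/32

obs 1: x=1 → posterior Inverse-Gamma(29/10, 6)
obs 2: x=0 → posterior Inverse-Gamma(17/5, 13/2)
obs 3: x=-1/2 → posterior Inverse-Gamma(39/10, 61/8)
obs 4: x=7 → posterior Inverse-Gamma(22/5, 205/8)
obs 5: x=-3/4 → posterior Inverse-Gamma(49/10, 869/32)
obs 6: x=0 → posterior Inverse-Gamma(27/5, 885/32)
obs 7: x=-5/2 → posterior Inverse-Gamma(59/10, 1081/32)
obs 8: x=-1/2 → posterior Inverse-Gamma(32/5, 1117/32)
obs 9: x=7/2 → posterior Inverse-Gamma(69/10, 1217/32)
obs 10: x=-3 → posterior Inverse-Gamma(37/5, 1473/32)
obs 11: x=1/2 → posterior Inverse-Gamma(79/10, 1477/32)
obs 12: x=7/2 → posterior Inverse-Gamma(42/5, 1577/32)
obs 13: x=-8 → posterior Inverse-Gamma(89/10, 2873/32)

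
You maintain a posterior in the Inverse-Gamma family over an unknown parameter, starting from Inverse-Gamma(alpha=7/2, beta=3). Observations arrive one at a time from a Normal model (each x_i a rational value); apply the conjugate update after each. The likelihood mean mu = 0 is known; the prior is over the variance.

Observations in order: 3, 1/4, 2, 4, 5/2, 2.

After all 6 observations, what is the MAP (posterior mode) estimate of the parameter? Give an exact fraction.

145/48

obs 1: x=3 → posterior Inverse-Gamma(4, 15/2)
obs 2: x=1/4 → posterior Inverse-Gamma(9/2, 241/32)
obs 3: x=2 → posterior Inverse-Gamma(5, 305/32)
obs 4: x=4 → posterior Inverse-Gamma(11/2, 561/32)
obs 5: x=5/2 → posterior Inverse-Gamma(6, 661/32)
obs 6: x=2 → posterior Inverse-Gamma(13/2, 725/32)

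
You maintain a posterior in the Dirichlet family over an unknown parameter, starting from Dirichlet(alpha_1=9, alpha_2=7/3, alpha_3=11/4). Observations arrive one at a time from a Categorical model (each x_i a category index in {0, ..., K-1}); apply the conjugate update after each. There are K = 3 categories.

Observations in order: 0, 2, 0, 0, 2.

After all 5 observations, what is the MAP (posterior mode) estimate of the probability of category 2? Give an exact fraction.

obs 1: x=0 → posterior Dirichlet(10, 7/3, 11/4)
obs 2: x=2 → posterior Dirichlet(10, 7/3, 15/4)
obs 3: x=0 → posterior Dirichlet(11, 7/3, 15/4)
obs 4: x=0 → posterior Dirichlet(12, 7/3, 15/4)
obs 5: x=2 → posterior Dirichlet(12, 7/3, 19/4)

45/193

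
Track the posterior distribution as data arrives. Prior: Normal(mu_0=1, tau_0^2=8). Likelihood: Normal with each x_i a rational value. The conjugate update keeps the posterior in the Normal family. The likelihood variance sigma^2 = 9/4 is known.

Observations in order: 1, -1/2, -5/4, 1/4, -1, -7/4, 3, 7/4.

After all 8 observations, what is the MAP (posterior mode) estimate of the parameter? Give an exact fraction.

obs 1: x=1 → posterior Normal(1, 72/41)
obs 2: x=-1/2 → posterior Normal(25/73, 72/73)
obs 3: x=-5/4 → posterior Normal(-1/7, 24/35)
obs 4: x=1/4 → posterior Normal(-7/137, 72/137)
obs 5: x=-1 → posterior Normal(-3/13, 72/169)
obs 6: x=-7/4 → posterior Normal(-95/201, 24/67)
obs 7: x=3 → posterior Normal(1/233, 72/233)
obs 8: x=7/4 → posterior Normal(57/265, 72/265)

57/265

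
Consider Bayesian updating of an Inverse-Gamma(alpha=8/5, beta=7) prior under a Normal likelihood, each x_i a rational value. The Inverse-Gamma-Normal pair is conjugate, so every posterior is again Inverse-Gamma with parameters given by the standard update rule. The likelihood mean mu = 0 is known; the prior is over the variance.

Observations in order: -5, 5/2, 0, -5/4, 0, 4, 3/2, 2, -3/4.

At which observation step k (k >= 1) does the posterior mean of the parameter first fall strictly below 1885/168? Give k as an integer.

obs 1: x=-5 → posterior Inverse-Gamma(21/10, 39/2)
obs 2: x=5/2 → posterior Inverse-Gamma(13/5, 181/8)
obs 3: x=0 → posterior Inverse-Gamma(31/10, 181/8)
obs 4: x=-5/4 → posterior Inverse-Gamma(18/5, 749/32)
obs 5: x=0 → posterior Inverse-Gamma(41/10, 749/32)
obs 6: x=4 → posterior Inverse-Gamma(23/5, 1005/32)
obs 7: x=3/2 → posterior Inverse-Gamma(51/10, 1041/32)
obs 8: x=2 → posterior Inverse-Gamma(28/5, 1105/32)
obs 9: x=-3/4 → posterior Inverse-Gamma(61/10, 557/16)

k = 3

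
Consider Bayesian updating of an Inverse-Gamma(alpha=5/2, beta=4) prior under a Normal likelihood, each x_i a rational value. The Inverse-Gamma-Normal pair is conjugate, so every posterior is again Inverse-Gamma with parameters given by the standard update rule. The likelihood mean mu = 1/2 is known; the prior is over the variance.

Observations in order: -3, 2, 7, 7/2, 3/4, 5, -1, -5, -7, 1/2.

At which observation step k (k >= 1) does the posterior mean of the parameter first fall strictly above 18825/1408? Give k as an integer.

k = 9

obs 1: x=-3 → posterior Inverse-Gamma(3, 81/8)
obs 2: x=2 → posterior Inverse-Gamma(7/2, 45/4)
obs 3: x=7 → posterior Inverse-Gamma(4, 259/8)
obs 4: x=7/2 → posterior Inverse-Gamma(9/2, 295/8)
obs 5: x=3/4 → posterior Inverse-Gamma(5, 1181/32)
obs 6: x=5 → posterior Inverse-Gamma(11/2, 1505/32)
obs 7: x=-1 → posterior Inverse-Gamma(6, 1541/32)
obs 8: x=-5 → posterior Inverse-Gamma(13/2, 2025/32)
obs 9: x=-7 → posterior Inverse-Gamma(7, 2925/32)
obs 10: x=1/2 → posterior Inverse-Gamma(15/2, 2925/32)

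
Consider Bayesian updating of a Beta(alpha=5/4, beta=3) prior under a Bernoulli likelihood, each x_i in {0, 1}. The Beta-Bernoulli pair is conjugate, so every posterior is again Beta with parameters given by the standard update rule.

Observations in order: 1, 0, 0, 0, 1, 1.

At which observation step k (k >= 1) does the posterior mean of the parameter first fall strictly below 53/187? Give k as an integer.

k = 4

obs 1: x=1 → posterior Beta(9/4, 3)
obs 2: x=0 → posterior Beta(9/4, 4)
obs 3: x=0 → posterior Beta(9/4, 5)
obs 4: x=0 → posterior Beta(9/4, 6)
obs 5: x=1 → posterior Beta(13/4, 6)
obs 6: x=1 → posterior Beta(17/4, 6)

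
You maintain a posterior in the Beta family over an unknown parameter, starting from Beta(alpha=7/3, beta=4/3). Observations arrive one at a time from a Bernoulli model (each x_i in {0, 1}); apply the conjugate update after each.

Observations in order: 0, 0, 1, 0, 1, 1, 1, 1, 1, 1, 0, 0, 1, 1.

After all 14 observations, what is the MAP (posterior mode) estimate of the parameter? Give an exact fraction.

obs 1: x=0 → posterior Beta(7/3, 7/3)
obs 2: x=0 → posterior Beta(7/3, 10/3)
obs 3: x=1 → posterior Beta(10/3, 10/3)
obs 4: x=0 → posterior Beta(10/3, 13/3)
obs 5: x=1 → posterior Beta(13/3, 13/3)
obs 6: x=1 → posterior Beta(16/3, 13/3)
obs 7: x=1 → posterior Beta(19/3, 13/3)
obs 8: x=1 → posterior Beta(22/3, 13/3)
obs 9: x=1 → posterior Beta(25/3, 13/3)
obs 10: x=1 → posterior Beta(28/3, 13/3)
obs 11: x=0 → posterior Beta(28/3, 16/3)
obs 12: x=0 → posterior Beta(28/3, 19/3)
obs 13: x=1 → posterior Beta(31/3, 19/3)
obs 14: x=1 → posterior Beta(34/3, 19/3)

31/47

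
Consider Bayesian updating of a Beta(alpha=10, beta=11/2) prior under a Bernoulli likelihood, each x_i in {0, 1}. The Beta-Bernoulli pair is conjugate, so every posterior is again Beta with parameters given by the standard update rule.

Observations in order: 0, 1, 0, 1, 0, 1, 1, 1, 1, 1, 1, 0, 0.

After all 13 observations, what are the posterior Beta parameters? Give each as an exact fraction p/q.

obs 1: x=0 → posterior Beta(10, 13/2)
obs 2: x=1 → posterior Beta(11, 13/2)
obs 3: x=0 → posterior Beta(11, 15/2)
obs 4: x=1 → posterior Beta(12, 15/2)
obs 5: x=0 → posterior Beta(12, 17/2)
obs 6: x=1 → posterior Beta(13, 17/2)
obs 7: x=1 → posterior Beta(14, 17/2)
obs 8: x=1 → posterior Beta(15, 17/2)
obs 9: x=1 → posterior Beta(16, 17/2)
obs 10: x=1 → posterior Beta(17, 17/2)
obs 11: x=1 → posterior Beta(18, 17/2)
obs 12: x=0 → posterior Beta(18, 19/2)
obs 13: x=0 → posterior Beta(18, 21/2)

alpha=18, beta=21/2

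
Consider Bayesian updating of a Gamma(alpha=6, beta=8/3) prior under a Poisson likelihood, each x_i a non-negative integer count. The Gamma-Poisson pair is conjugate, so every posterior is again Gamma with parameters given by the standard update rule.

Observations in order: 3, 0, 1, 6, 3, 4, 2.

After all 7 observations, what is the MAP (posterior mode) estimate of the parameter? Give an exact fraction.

72/29

obs 1: x=3 → posterior Gamma(9, 11/3)
obs 2: x=0 → posterior Gamma(9, 14/3)
obs 3: x=1 → posterior Gamma(10, 17/3)
obs 4: x=6 → posterior Gamma(16, 20/3)
obs 5: x=3 → posterior Gamma(19, 23/3)
obs 6: x=4 → posterior Gamma(23, 26/3)
obs 7: x=2 → posterior Gamma(25, 29/3)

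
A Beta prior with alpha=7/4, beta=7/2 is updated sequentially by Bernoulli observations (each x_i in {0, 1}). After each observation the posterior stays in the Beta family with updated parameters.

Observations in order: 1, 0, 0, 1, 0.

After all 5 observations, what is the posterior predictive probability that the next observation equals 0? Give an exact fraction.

26/41

obs 1: x=1 → posterior Beta(11/4, 7/2)
obs 2: x=0 → posterior Beta(11/4, 9/2)
obs 3: x=0 → posterior Beta(11/4, 11/2)
obs 4: x=1 → posterior Beta(15/4, 11/2)
obs 5: x=0 → posterior Beta(15/4, 13/2)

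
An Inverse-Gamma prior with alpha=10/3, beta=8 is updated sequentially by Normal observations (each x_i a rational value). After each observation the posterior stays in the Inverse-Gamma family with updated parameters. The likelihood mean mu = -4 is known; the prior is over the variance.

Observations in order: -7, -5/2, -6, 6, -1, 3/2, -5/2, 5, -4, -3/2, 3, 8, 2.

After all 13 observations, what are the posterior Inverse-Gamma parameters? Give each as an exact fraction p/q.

obs 1: x=-7 → posterior Inverse-Gamma(23/6, 25/2)
obs 2: x=-5/2 → posterior Inverse-Gamma(13/3, 109/8)
obs 3: x=-6 → posterior Inverse-Gamma(29/6, 125/8)
obs 4: x=6 → posterior Inverse-Gamma(16/3, 525/8)
obs 5: x=-1 → posterior Inverse-Gamma(35/6, 561/8)
obs 6: x=3/2 → posterior Inverse-Gamma(19/3, 341/4)
obs 7: x=-5/2 → posterior Inverse-Gamma(41/6, 691/8)
obs 8: x=5 → posterior Inverse-Gamma(22/3, 1015/8)
obs 9: x=-4 → posterior Inverse-Gamma(47/6, 1015/8)
obs 10: x=-3/2 → posterior Inverse-Gamma(25/3, 130)
obs 11: x=3 → posterior Inverse-Gamma(53/6, 309/2)
obs 12: x=8 → posterior Inverse-Gamma(28/3, 453/2)
obs 13: x=2 → posterior Inverse-Gamma(59/6, 489/2)

alpha=59/6, beta=489/2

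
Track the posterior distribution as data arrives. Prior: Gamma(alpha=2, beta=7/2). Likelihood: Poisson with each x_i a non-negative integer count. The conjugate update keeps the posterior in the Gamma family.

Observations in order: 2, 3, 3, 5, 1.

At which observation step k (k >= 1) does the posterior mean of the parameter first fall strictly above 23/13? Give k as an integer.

k = 4

obs 1: x=2 → posterior Gamma(4, 9/2)
obs 2: x=3 → posterior Gamma(7, 11/2)
obs 3: x=3 → posterior Gamma(10, 13/2)
obs 4: x=5 → posterior Gamma(15, 15/2)
obs 5: x=1 → posterior Gamma(16, 17/2)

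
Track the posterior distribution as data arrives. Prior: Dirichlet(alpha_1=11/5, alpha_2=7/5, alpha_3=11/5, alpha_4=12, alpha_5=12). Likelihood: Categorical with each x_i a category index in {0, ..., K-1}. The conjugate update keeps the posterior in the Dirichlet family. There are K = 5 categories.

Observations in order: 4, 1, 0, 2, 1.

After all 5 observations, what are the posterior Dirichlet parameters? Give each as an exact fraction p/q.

obs 1: x=4 → posterior Dirichlet(11/5, 7/5, 11/5, 12, 13)
obs 2: x=1 → posterior Dirichlet(11/5, 12/5, 11/5, 12, 13)
obs 3: x=0 → posterior Dirichlet(16/5, 12/5, 11/5, 12, 13)
obs 4: x=2 → posterior Dirichlet(16/5, 12/5, 16/5, 12, 13)
obs 5: x=1 → posterior Dirichlet(16/5, 17/5, 16/5, 12, 13)

alpha_1=16/5, alpha_2=17/5, alpha_3=16/5, alpha_4=12, alpha_5=13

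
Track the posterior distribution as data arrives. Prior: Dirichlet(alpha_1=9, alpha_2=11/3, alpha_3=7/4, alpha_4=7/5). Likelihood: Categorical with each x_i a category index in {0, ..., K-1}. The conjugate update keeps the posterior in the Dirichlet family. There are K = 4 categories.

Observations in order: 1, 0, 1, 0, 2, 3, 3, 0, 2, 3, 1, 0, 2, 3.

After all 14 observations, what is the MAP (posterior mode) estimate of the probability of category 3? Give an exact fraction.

264/1549

obs 1: x=1 → posterior Dirichlet(9, 14/3, 7/4, 7/5)
obs 2: x=0 → posterior Dirichlet(10, 14/3, 7/4, 7/5)
obs 3: x=1 → posterior Dirichlet(10, 17/3, 7/4, 7/5)
obs 4: x=0 → posterior Dirichlet(11, 17/3, 7/4, 7/5)
obs 5: x=2 → posterior Dirichlet(11, 17/3, 11/4, 7/5)
obs 6: x=3 → posterior Dirichlet(11, 17/3, 11/4, 12/5)
obs 7: x=3 → posterior Dirichlet(11, 17/3, 11/4, 17/5)
obs 8: x=0 → posterior Dirichlet(12, 17/3, 11/4, 17/5)
obs 9: x=2 → posterior Dirichlet(12, 17/3, 15/4, 17/5)
obs 10: x=3 → posterior Dirichlet(12, 17/3, 15/4, 22/5)
obs 11: x=1 → posterior Dirichlet(12, 20/3, 15/4, 22/5)
obs 12: x=0 → posterior Dirichlet(13, 20/3, 15/4, 22/5)
obs 13: x=2 → posterior Dirichlet(13, 20/3, 19/4, 22/5)
obs 14: x=3 → posterior Dirichlet(13, 20/3, 19/4, 27/5)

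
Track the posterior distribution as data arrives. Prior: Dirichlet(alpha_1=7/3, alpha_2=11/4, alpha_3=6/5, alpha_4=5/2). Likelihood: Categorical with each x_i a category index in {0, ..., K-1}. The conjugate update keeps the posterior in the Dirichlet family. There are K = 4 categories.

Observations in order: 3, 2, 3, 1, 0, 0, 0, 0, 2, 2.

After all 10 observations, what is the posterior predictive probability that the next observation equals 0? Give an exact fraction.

obs 1: x=3 → posterior Dirichlet(7/3, 11/4, 6/5, 7/2)
obs 2: x=2 → posterior Dirichlet(7/3, 11/4, 11/5, 7/2)
obs 3: x=3 → posterior Dirichlet(7/3, 11/4, 11/5, 9/2)
obs 4: x=1 → posterior Dirichlet(7/3, 15/4, 11/5, 9/2)
obs 5: x=0 → posterior Dirichlet(10/3, 15/4, 11/5, 9/2)
obs 6: x=0 → posterior Dirichlet(13/3, 15/4, 11/5, 9/2)
obs 7: x=0 → posterior Dirichlet(16/3, 15/4, 11/5, 9/2)
obs 8: x=0 → posterior Dirichlet(19/3, 15/4, 11/5, 9/2)
obs 9: x=2 → posterior Dirichlet(19/3, 15/4, 16/5, 9/2)
obs 10: x=2 → posterior Dirichlet(19/3, 15/4, 21/5, 9/2)

380/1127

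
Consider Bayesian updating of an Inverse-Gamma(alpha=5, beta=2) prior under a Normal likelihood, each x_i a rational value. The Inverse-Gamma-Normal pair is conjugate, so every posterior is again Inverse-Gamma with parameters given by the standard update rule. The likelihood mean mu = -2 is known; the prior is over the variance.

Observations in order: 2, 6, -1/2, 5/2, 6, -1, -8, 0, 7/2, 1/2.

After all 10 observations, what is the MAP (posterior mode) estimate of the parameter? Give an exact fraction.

124/11

obs 1: x=2 → posterior Inverse-Gamma(11/2, 10)
obs 2: x=6 → posterior Inverse-Gamma(6, 42)
obs 3: x=-1/2 → posterior Inverse-Gamma(13/2, 345/8)
obs 4: x=5/2 → posterior Inverse-Gamma(7, 213/4)
obs 5: x=6 → posterior Inverse-Gamma(15/2, 341/4)
obs 6: x=-1 → posterior Inverse-Gamma(8, 343/4)
obs 7: x=-8 → posterior Inverse-Gamma(17/2, 415/4)
obs 8: x=0 → posterior Inverse-Gamma(9, 423/4)
obs 9: x=7/2 → posterior Inverse-Gamma(19/2, 967/8)
obs 10: x=1/2 → posterior Inverse-Gamma(10, 124)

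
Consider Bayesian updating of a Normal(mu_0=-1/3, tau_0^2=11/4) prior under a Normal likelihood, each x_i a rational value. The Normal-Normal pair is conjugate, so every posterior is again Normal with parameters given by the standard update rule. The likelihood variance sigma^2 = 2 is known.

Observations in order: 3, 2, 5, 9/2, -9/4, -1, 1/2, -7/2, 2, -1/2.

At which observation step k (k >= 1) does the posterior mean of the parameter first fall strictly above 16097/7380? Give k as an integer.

k = 3

obs 1: x=3 → posterior Normal(91/57, 22/19)
obs 2: x=2 → posterior Normal(157/90, 11/15)
obs 3: x=5 → posterior Normal(322/123, 22/41)
obs 4: x=9/2 → posterior Normal(941/312, 11/26)
obs 5: x=-9/4 → posterior Normal(1585/756, 22/63)
obs 6: x=-1 → posterior Normal(1453/888, 11/37)
obs 7: x=1/2 → posterior Normal(1519/1020, 22/85)
obs 8: x=-7/2 → posterior Normal(1057/1152, 11/48)
obs 9: x=2 → posterior Normal(1321/1284, 22/107)
obs 10: x=-1/2 → posterior Normal(1255/1416, 11/59)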